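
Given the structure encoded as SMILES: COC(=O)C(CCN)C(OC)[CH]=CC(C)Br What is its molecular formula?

C11H20BrNO3

Walk through each heavy atom and fill implicit hydrogens from standard valence (C 4, N 3, O 2, S 2, halogen 1):
  atom 1: C, bond orders sum to 1 (valence 4) → 3 H
  atom 2: O, bond orders sum to 2 (valence 2) → 0 H
  atom 3: C, bond orders sum to 4 (valence 4) → 0 H
  atom 4: O, bond orders sum to 2 (valence 2) → 0 H
  atom 5: C, bond orders sum to 3 (valence 4) → 1 H
  atom 6: C, bond orders sum to 2 (valence 4) → 2 H
  atom 7: C, bond orders sum to 2 (valence 4) → 2 H
  atom 8: N, bond orders sum to 1 (valence 3) → 2 H
  atom 9: C, bond orders sum to 3 (valence 4) → 1 H
  atom 10: O, bond orders sum to 2 (valence 2) → 0 H
  atom 11: C, bond orders sum to 1 (valence 4) → 3 H
  atom 12: C with explicit H count 1
  atom 13: C, bond orders sum to 3 (valence 4) → 1 H
  atom 14: C, bond orders sum to 3 (valence 4) → 1 H
  atom 15: C, bond orders sum to 1 (valence 4) → 3 H
  atom 16: Br (halogen, monovalent) → 0 H
Totals → C:11, H:20, Br:1, N:1, O:3.
In Hill order: C11H20BrNO3.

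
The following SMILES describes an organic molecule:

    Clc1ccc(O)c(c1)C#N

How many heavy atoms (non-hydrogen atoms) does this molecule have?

10

Every atom symbol written in the SMILES (organic subset) is one heavy atom; implicit H are not written.
Heavy atoms by element → C:7, Cl:1, N:1, O:1.
Total: 10.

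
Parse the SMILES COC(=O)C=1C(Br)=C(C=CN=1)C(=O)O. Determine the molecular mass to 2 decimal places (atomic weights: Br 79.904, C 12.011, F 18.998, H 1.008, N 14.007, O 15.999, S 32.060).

260.04 g/mol

First, the molecular formula is C8H6BrNO4 (counting implicit H from valence).
  Br: 1 × 79.904 = 79.904
  C: 8 × 12.011 = 96.088
  H: 6 × 1.008 = 6.048
  N: 1 × 14.007 = 14.007
  O: 4 × 15.999 = 63.996
Sum: 1×79.904 + 8×12.011 + 6×1.008 + 1×14.007 + 4×15.999 = 260.043 → 260.04 g/mol.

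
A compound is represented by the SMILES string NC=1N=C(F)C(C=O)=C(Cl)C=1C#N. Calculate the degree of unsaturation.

Degree of unsaturation = (number of rings) + (number of π bonds).
Ring closures in the SMILES: 1.
π bonds: 4 double bonds (each 1 DoU), 1 triple bond (each 2 DoU) → 6 DoU from unsaturation.
Total DoU = 1 + 6 = 7.

7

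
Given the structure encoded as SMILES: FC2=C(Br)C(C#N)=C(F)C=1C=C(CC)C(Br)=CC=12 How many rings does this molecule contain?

2

In SMILES, each pair of matching ring-closure digits denotes one ring-closing bond; the number of such bonds equals the number of independent rings.
Ring-closure bonds here: 2.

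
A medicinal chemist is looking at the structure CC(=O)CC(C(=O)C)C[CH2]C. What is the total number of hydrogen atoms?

16

Walk through each heavy atom and fill implicit hydrogens from standard valence (C 4, N 3, O 2, S 2, halogen 1):
  atom 1: C, bond orders sum to 1 (valence 4) → 3 H
  atom 2: C, bond orders sum to 4 (valence 4) → 0 H
  atom 3: O, bond orders sum to 2 (valence 2) → 0 H
  atom 4: C, bond orders sum to 2 (valence 4) → 2 H
  atom 5: C, bond orders sum to 3 (valence 4) → 1 H
  atom 6: C, bond orders sum to 4 (valence 4) → 0 H
  atom 7: O, bond orders sum to 2 (valence 2) → 0 H
  atom 8: C, bond orders sum to 1 (valence 4) → 3 H
  atom 9: C, bond orders sum to 2 (valence 4) → 2 H
  atom 10: C with explicit H count 2
  atom 11: C, bond orders sum to 1 (valence 4) → 3 H
Total hydrogens: 16.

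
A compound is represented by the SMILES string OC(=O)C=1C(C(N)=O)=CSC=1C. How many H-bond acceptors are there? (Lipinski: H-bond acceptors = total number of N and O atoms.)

4

N atoms: 1; O atoms: 3.
Lipinski HBA = 1 + 3 = 4.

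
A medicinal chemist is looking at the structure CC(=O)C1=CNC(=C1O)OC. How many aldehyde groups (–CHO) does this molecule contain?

Scan the SMILES for the aldehyde motif — none present.
Groups that are present: 1 ether, 1 hydroxyl, 1 ketone.

0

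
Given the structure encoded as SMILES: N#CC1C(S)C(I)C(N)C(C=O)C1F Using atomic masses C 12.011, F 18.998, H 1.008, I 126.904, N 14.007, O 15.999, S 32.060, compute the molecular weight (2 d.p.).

328.14 g/mol

First, the molecular formula is C8H10FIN2OS (counting implicit H from valence).
  C: 8 × 12.011 = 96.088
  F: 1 × 18.998 = 18.998
  H: 10 × 1.008 = 10.080
  I: 1 × 126.904 = 126.904
  N: 2 × 14.007 = 28.014
  O: 1 × 15.999 = 15.999
  S: 1 × 32.060 = 32.060
Sum: 8×12.011 + 1×18.998 + 10×1.008 + 1×126.904 + 2×14.007 + 1×15.999 + 1×32.060 = 328.143 → 328.14 g/mol.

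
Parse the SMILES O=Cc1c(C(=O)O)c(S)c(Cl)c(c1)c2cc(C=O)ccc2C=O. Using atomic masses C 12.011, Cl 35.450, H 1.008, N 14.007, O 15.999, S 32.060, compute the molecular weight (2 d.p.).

348.75 g/mol

First, the molecular formula is C16H9ClO5S (counting implicit H from valence).
  C: 16 × 12.011 = 192.176
  Cl: 1 × 35.450 = 35.450
  H: 9 × 1.008 = 9.072
  O: 5 × 15.999 = 79.995
  S: 1 × 32.060 = 32.060
Sum: 16×12.011 + 1×35.450 + 9×1.008 + 5×15.999 + 1×32.060 = 348.753 → 348.75 g/mol.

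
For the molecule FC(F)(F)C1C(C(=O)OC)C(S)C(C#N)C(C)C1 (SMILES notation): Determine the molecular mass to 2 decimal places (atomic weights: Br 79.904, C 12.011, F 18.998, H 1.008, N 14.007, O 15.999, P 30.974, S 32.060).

281.29 g/mol

First, the molecular formula is C11H14F3NO2S (counting implicit H from valence).
  C: 11 × 12.011 = 132.121
  F: 3 × 18.998 = 56.994
  H: 14 × 1.008 = 14.112
  N: 1 × 14.007 = 14.007
  O: 2 × 15.999 = 31.998
  S: 1 × 32.060 = 32.060
Sum: 11×12.011 + 3×18.998 + 14×1.008 + 1×14.007 + 2×15.999 + 1×32.060 = 281.292 → 281.29 g/mol.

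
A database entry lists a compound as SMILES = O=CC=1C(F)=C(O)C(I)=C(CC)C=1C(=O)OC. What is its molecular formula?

Walk through each heavy atom and fill implicit hydrogens from standard valence (C 4, N 3, O 2, S 2, halogen 1):
  atom 1: O, bond orders sum to 2 (valence 2) → 0 H
  atom 2: C, bond orders sum to 3 (valence 4) → 1 H
  atom 3: C, bond orders sum to 4 (valence 4) → 0 H
  atom 4: C, bond orders sum to 4 (valence 4) → 0 H
  atom 5: F (halogen, monovalent) → 0 H
  atom 6: C, bond orders sum to 4 (valence 4) → 0 H
  atom 7: O, bond orders sum to 1 (valence 2) → 1 H
  atom 8: C, bond orders sum to 4 (valence 4) → 0 H
  atom 9: I (halogen, monovalent) → 0 H
  atom 10: C, bond orders sum to 4 (valence 4) → 0 H
  atom 11: C, bond orders sum to 2 (valence 4) → 2 H
  atom 12: C, bond orders sum to 1 (valence 4) → 3 H
  atom 13: C, bond orders sum to 4 (valence 4) → 0 H
  atom 14: C, bond orders sum to 4 (valence 4) → 0 H
  atom 15: O, bond orders sum to 2 (valence 2) → 0 H
  atom 16: O, bond orders sum to 2 (valence 2) → 0 H
  atom 17: C, bond orders sum to 1 (valence 4) → 3 H
Totals → C:11, H:10, F:1, I:1, O:4.

C11H10FIO4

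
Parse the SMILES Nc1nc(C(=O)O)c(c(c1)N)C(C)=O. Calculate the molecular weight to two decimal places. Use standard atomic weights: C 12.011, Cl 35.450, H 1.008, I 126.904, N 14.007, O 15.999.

195.18 g/mol

First, the molecular formula is C8H9N3O3 (counting implicit H from valence).
  C: 8 × 12.011 = 96.088
  H: 9 × 1.008 = 9.072
  N: 3 × 14.007 = 42.021
  O: 3 × 15.999 = 47.997
Sum: 8×12.011 + 9×1.008 + 3×14.007 + 3×15.999 = 195.178 → 195.18 g/mol.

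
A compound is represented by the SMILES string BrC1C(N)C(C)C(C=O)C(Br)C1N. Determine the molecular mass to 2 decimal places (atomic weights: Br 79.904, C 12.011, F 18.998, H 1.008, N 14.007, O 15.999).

314.02 g/mol

First, the molecular formula is C8H14Br2N2O (counting implicit H from valence).
  Br: 2 × 79.904 = 159.808
  C: 8 × 12.011 = 96.088
  H: 14 × 1.008 = 14.112
  N: 2 × 14.007 = 28.014
  O: 1 × 15.999 = 15.999
Sum: 2×79.904 + 8×12.011 + 14×1.008 + 2×14.007 + 1×15.999 = 314.021 → 314.02 g/mol.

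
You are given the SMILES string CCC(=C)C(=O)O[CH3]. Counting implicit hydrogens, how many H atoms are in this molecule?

Walk through each heavy atom and fill implicit hydrogens from standard valence (C 4, N 3, O 2, S 2, halogen 1):
  atom 1: C, bond orders sum to 1 (valence 4) → 3 H
  atom 2: C, bond orders sum to 2 (valence 4) → 2 H
  atom 3: C, bond orders sum to 4 (valence 4) → 0 H
  atom 4: C, bond orders sum to 2 (valence 4) → 2 H
  atom 5: C, bond orders sum to 4 (valence 4) → 0 H
  atom 6: O, bond orders sum to 2 (valence 2) → 0 H
  atom 7: O, bond orders sum to 2 (valence 2) → 0 H
  atom 8: C with explicit H count 3
Total hydrogens: 10.

10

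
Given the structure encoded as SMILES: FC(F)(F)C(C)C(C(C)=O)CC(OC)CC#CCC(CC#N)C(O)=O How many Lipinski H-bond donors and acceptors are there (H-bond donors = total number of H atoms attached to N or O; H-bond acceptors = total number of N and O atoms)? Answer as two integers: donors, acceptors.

Donors: find every N or O and count the H atoms it carries.
  atom 10 (O): bond orders sum to 2 → 0 H
  atom 13 (O): bond orders sum to 2 → 0 H
  atom 22 (N): bond orders sum to 3 → 0 H
  atom 24 (O): bond orders sum to 1 → 1 H
  atom 25 (O): bond orders sum to 2 → 0 H
Lipinski HBD = 1.
Acceptors: N atoms = 1, O atoms = 4 → HBA = 5.

1, 5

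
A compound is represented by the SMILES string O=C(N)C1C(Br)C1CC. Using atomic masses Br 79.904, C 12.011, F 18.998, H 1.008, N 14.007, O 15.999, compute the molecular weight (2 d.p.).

192.06 g/mol

First, the molecular formula is C6H10BrNO (counting implicit H from valence).
  Br: 1 × 79.904 = 79.904
  C: 6 × 12.011 = 72.066
  H: 10 × 1.008 = 10.080
  N: 1 × 14.007 = 14.007
  O: 1 × 15.999 = 15.999
Sum: 1×79.904 + 6×12.011 + 10×1.008 + 1×14.007 + 1×15.999 = 192.056 → 192.06 g/mol.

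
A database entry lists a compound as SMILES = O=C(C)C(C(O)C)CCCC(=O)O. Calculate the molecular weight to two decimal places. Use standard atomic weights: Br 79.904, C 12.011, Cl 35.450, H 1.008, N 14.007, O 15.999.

First, the molecular formula is C9H16O4 (counting implicit H from valence).
  C: 9 × 12.011 = 108.099
  H: 16 × 1.008 = 16.128
  O: 4 × 15.999 = 63.996
Sum: 9×12.011 + 16×1.008 + 4×15.999 = 188.223 → 188.22 g/mol.

188.22 g/mol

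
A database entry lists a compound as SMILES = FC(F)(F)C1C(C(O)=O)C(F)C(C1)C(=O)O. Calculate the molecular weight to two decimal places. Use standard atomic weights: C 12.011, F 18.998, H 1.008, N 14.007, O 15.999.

First, the molecular formula is C8H8F4O4 (counting implicit H from valence).
  C: 8 × 12.011 = 96.088
  F: 4 × 18.998 = 75.992
  H: 8 × 1.008 = 8.064
  O: 4 × 15.999 = 63.996
Sum: 8×12.011 + 4×18.998 + 8×1.008 + 4×15.999 = 244.140 → 244.14 g/mol.

244.14 g/mol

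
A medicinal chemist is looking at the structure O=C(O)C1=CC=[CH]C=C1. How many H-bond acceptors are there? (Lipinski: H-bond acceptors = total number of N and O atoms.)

2

N atoms: 0; O atoms: 2.
Lipinski HBA = 0 + 2 = 2.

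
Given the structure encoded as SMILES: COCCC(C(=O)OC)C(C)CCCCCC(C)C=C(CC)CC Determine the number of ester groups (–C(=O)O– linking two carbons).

1

The ester motif appears at heavy-atom position 6 in the SMILES.
Other groups present: 1 alkene, 1 ether.
Ester count: 1.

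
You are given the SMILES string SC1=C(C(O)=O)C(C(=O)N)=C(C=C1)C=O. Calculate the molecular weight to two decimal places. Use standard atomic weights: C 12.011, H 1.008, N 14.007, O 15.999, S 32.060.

225.22 g/mol

First, the molecular formula is C9H7NO4S (counting implicit H from valence).
  C: 9 × 12.011 = 108.099
  H: 7 × 1.008 = 7.056
  N: 1 × 14.007 = 14.007
  O: 4 × 15.999 = 63.996
  S: 1 × 32.060 = 32.060
Sum: 9×12.011 + 7×1.008 + 1×14.007 + 4×15.999 + 1×32.060 = 225.218 → 225.22 g/mol.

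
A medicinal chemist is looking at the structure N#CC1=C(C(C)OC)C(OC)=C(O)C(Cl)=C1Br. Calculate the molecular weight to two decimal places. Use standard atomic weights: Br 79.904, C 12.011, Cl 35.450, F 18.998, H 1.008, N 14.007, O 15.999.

First, the molecular formula is C11H11BrClNO3 (counting implicit H from valence).
  Br: 1 × 79.904 = 79.904
  C: 11 × 12.011 = 132.121
  Cl: 1 × 35.450 = 35.450
  H: 11 × 1.008 = 11.088
  N: 1 × 14.007 = 14.007
  O: 3 × 15.999 = 47.997
Sum: 1×79.904 + 11×12.011 + 1×35.450 + 11×1.008 + 1×14.007 + 3×15.999 = 320.567 → 320.57 g/mol.

320.57 g/mol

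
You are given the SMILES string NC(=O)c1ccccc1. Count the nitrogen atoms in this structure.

1

Scan the SMILES for N atoms (remember two-letter symbols like Cl and Br are single atoms).
Nitrogen count: 1.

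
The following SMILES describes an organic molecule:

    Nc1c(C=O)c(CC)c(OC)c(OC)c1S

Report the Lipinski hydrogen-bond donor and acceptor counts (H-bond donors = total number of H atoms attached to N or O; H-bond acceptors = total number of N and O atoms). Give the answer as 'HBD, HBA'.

Donors: find every N or O and count the H atoms it carries.
  atom 1 (N): bond orders sum to 1 → 2 H
  atom 5 (O): bond orders sum to 2 → 0 H
  atom 10 (O): bond orders sum to 2 → 0 H
  atom 13 (O): bond orders sum to 2 → 0 H
Lipinski HBD = 2.
Acceptors: N atoms = 1, O atoms = 3 → HBA = 4.

2, 4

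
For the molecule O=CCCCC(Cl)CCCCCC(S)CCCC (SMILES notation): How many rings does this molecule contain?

0

In SMILES, each pair of matching ring-closure digits denotes one ring-closing bond; the number of such bonds equals the number of independent rings.
Ring-closure bonds here: 0.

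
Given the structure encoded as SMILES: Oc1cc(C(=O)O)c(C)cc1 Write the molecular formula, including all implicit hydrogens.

Walk through each heavy atom and fill implicit hydrogens from standard valence (C 4, N 3, O 2, S 2, halogen 1); for lowercase aromatic atoms, an aromatic c carries 1 H when it has two neighbours and 0 H with three, and aromatic n carries 0 H:
  atom 1: O, bond orders sum to 1 (valence 2) → 1 H
  atom 2: aromatic c, 3 neighbours → 0 H
  atom 3: aromatic c, 2 neighbours → 1 H
  atom 4: aromatic c, 3 neighbours → 0 H
  atom 5: C, bond orders sum to 4 (valence 4) → 0 H
  atom 6: O, bond orders sum to 2 (valence 2) → 0 H
  atom 7: O, bond orders sum to 1 (valence 2) → 1 H
  atom 8: aromatic c, 3 neighbours → 0 H
  atom 9: C, bond orders sum to 1 (valence 4) → 3 H
  atom 10: aromatic c, 2 neighbours → 1 H
  atom 11: aromatic c, 2 neighbours → 1 H
Totals → C:8, H:8, O:3.

C8H8O3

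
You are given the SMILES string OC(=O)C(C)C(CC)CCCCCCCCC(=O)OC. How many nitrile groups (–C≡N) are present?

0

Scan the SMILES for the nitrile motif — none present.
Groups that are present: 1 carboxylic acid, 1 ester.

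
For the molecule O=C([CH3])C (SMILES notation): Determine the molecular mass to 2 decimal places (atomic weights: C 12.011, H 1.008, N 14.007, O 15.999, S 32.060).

First, the molecular formula is C3H6O (counting implicit H from valence).
  C: 3 × 12.011 = 36.033
  H: 6 × 1.008 = 6.048
  O: 1 × 15.999 = 15.999
Sum: 3×12.011 + 6×1.008 + 1×15.999 = 58.080 → 58.08 g/mol.

58.08 g/mol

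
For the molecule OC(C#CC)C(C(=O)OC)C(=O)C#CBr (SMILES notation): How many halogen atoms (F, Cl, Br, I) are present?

Halogen atoms appear at heavy-atom position 15 (1×Br).
Other groups present: 2 alkyne, 1 ester, 1 hydroxyl, 1 ketone.
Halogen count: 1.

1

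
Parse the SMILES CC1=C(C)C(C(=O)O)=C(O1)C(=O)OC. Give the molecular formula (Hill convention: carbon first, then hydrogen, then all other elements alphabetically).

C9H10O5

Walk through each heavy atom and fill implicit hydrogens from standard valence (C 4, N 3, O 2, S 2, halogen 1):
  atom 1: C, bond orders sum to 1 (valence 4) → 3 H
  atom 2: C, bond orders sum to 4 (valence 4) → 0 H
  atom 3: C, bond orders sum to 4 (valence 4) → 0 H
  atom 4: C, bond orders sum to 1 (valence 4) → 3 H
  atom 5: C, bond orders sum to 4 (valence 4) → 0 H
  atom 6: C, bond orders sum to 4 (valence 4) → 0 H
  atom 7: O, bond orders sum to 2 (valence 2) → 0 H
  atom 8: O, bond orders sum to 1 (valence 2) → 1 H
  atom 9: C, bond orders sum to 4 (valence 4) → 0 H
  atom 10: O, bond orders sum to 2 (valence 2) → 0 H
  atom 11: C, bond orders sum to 4 (valence 4) → 0 H
  atom 12: O, bond orders sum to 2 (valence 2) → 0 H
  atom 13: O, bond orders sum to 2 (valence 2) → 0 H
  atom 14: C, bond orders sum to 1 (valence 4) → 3 H
Totals → C:9, H:10, O:5.
In Hill order: C9H10O5.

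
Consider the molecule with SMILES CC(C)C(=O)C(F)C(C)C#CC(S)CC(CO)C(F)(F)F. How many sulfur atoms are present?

1

Scan the SMILES for S atoms (remember two-letter symbols like Cl and Br are single atoms).
Sulfur count: 1.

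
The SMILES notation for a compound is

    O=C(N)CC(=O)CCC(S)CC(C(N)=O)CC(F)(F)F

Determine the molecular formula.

Walk through each heavy atom and fill implicit hydrogens from standard valence (C 4, N 3, O 2, S 2, halogen 1):
  atom 1: O, bond orders sum to 2 (valence 2) → 0 H
  atom 2: C, bond orders sum to 4 (valence 4) → 0 H
  atom 3: N, bond orders sum to 1 (valence 3) → 2 H
  atom 4: C, bond orders sum to 2 (valence 4) → 2 H
  atom 5: C, bond orders sum to 4 (valence 4) → 0 H
  atom 6: O, bond orders sum to 2 (valence 2) → 0 H
  atom 7: C, bond orders sum to 2 (valence 4) → 2 H
  atom 8: C, bond orders sum to 2 (valence 4) → 2 H
  atom 9: C, bond orders sum to 3 (valence 4) → 1 H
  atom 10: S, bond orders sum to 1 (valence 2) → 1 H
  atom 11: C, bond orders sum to 2 (valence 4) → 2 H
  atom 12: C, bond orders sum to 3 (valence 4) → 1 H
  atom 13: C, bond orders sum to 4 (valence 4) → 0 H
  atom 14: N, bond orders sum to 1 (valence 3) → 2 H
  atom 15: O, bond orders sum to 2 (valence 2) → 0 H
  atom 16: C, bond orders sum to 2 (valence 4) → 2 H
  atom 17: C, bond orders sum to 4 (valence 4) → 0 H
  atom 18: F (halogen, monovalent) → 0 H
  atom 19: F (halogen, monovalent) → 0 H
  atom 20: F (halogen, monovalent) → 0 H
Totals → C:11, H:17, F:3, N:2, O:3, S:1.

C11H17F3N2O3S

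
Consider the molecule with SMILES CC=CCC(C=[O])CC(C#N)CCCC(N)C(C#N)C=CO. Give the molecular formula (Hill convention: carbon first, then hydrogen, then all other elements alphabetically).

Walk through each heavy atom and fill implicit hydrogens from standard valence (C 4, N 3, O 2, S 2, halogen 1):
  atom 1: C, bond orders sum to 1 (valence 4) → 3 H
  atom 2: C, bond orders sum to 3 (valence 4) → 1 H
  atom 3: C, bond orders sum to 3 (valence 4) → 1 H
  atom 4: C, bond orders sum to 2 (valence 4) → 2 H
  atom 5: C, bond orders sum to 3 (valence 4) → 1 H
  atom 6: C, bond orders sum to 3 (valence 4) → 1 H
  atom 7: O with explicit H count 0
  atom 8: C, bond orders sum to 2 (valence 4) → 2 H
  atom 9: C, bond orders sum to 3 (valence 4) → 1 H
  atom 10: C, bond orders sum to 4 (valence 4) → 0 H
  atom 11: N, bond orders sum to 3 (valence 3) → 0 H
  atom 12: C, bond orders sum to 2 (valence 4) → 2 H
  atom 13: C, bond orders sum to 2 (valence 4) → 2 H
  atom 14: C, bond orders sum to 2 (valence 4) → 2 H
  atom 15: C, bond orders sum to 3 (valence 4) → 1 H
  atom 16: N, bond orders sum to 1 (valence 3) → 2 H
  atom 17: C, bond orders sum to 3 (valence 4) → 1 H
  atom 18: C, bond orders sum to 4 (valence 4) → 0 H
  atom 19: N, bond orders sum to 3 (valence 3) → 0 H
  atom 20: C, bond orders sum to 3 (valence 4) → 1 H
  atom 21: C, bond orders sum to 3 (valence 4) → 1 H
  atom 22: O, bond orders sum to 1 (valence 2) → 1 H
Totals → C:17, H:25, N:3, O:2.

C17H25N3O2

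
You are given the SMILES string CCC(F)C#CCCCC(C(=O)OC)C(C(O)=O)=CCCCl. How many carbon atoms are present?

16

Count every carbon token in the SMILES (each C, including those in ring-closure positions and inside branches).
Carbon count: 16.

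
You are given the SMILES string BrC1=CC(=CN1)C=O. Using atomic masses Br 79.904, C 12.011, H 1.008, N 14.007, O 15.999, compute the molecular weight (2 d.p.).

First, the molecular formula is C5H4BrNO (counting implicit H from valence).
  Br: 1 × 79.904 = 79.904
  C: 5 × 12.011 = 60.055
  H: 4 × 1.008 = 4.032
  N: 1 × 14.007 = 14.007
  O: 1 × 15.999 = 15.999
Sum: 1×79.904 + 5×12.011 + 4×1.008 + 1×14.007 + 1×15.999 = 173.997 → 174.00 g/mol.

174.00 g/mol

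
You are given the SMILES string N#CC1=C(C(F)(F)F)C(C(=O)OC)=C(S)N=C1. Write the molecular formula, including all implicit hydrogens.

Walk through each heavy atom and fill implicit hydrogens from standard valence (C 4, N 3, O 2, S 2, halogen 1):
  atom 1: N, bond orders sum to 3 (valence 3) → 0 H
  atom 2: C, bond orders sum to 4 (valence 4) → 0 H
  atom 3: C, bond orders sum to 4 (valence 4) → 0 H
  atom 4: C, bond orders sum to 4 (valence 4) → 0 H
  atom 5: C, bond orders sum to 4 (valence 4) → 0 H
  atom 6: F (halogen, monovalent) → 0 H
  atom 7: F (halogen, monovalent) → 0 H
  atom 8: F (halogen, monovalent) → 0 H
  atom 9: C, bond orders sum to 4 (valence 4) → 0 H
  atom 10: C, bond orders sum to 4 (valence 4) → 0 H
  atom 11: O, bond orders sum to 2 (valence 2) → 0 H
  atom 12: O, bond orders sum to 2 (valence 2) → 0 H
  atom 13: C, bond orders sum to 1 (valence 4) → 3 H
  atom 14: C, bond orders sum to 4 (valence 4) → 0 H
  atom 15: S, bond orders sum to 1 (valence 2) → 1 H
  atom 16: N, bond orders sum to 3 (valence 3) → 0 H
  atom 17: C, bond orders sum to 3 (valence 4) → 1 H
Totals → C:9, H:5, F:3, N:2, O:2, S:1.

C9H5F3N2O2S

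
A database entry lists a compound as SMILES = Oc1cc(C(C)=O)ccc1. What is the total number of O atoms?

2

Scan the SMILES for O atoms (remember two-letter symbols like Cl and Br are single atoms).
Oxygen count: 2.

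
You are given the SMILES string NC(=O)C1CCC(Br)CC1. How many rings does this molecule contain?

In SMILES, each pair of matching ring-closure digits denotes one ring-closing bond; the number of such bonds equals the number of independent rings.
Ring-closure bonds here: 1.

1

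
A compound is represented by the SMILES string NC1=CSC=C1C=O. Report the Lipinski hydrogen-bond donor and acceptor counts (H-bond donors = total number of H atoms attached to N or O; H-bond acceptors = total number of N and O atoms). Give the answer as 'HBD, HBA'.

2, 2

Donors: find every N or O and count the H atoms it carries.
  atom 1 (N): bond orders sum to 1 → 2 H
  atom 8 (O): bond orders sum to 2 → 0 H
Lipinski HBD = 2.
Acceptors: N atoms = 1, O atoms = 1 → HBA = 2.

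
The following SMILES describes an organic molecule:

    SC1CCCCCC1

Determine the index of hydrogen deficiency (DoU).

Degree of unsaturation = (number of rings) + (number of π bonds).
Ring closures in the SMILES: 1.
π bonds: none → 0 DoU from unsaturation.
Total DoU = 1 + 0 = 1.

1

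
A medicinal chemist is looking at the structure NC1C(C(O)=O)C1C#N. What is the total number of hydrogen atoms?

Walk through each heavy atom and fill implicit hydrogens from standard valence (C 4, N 3, O 2, S 2, halogen 1):
  atom 1: N, bond orders sum to 1 (valence 3) → 2 H
  atom 2: C, bond orders sum to 3 (valence 4) → 1 H
  atom 3: C, bond orders sum to 3 (valence 4) → 1 H
  atom 4: C, bond orders sum to 4 (valence 4) → 0 H
  atom 5: O, bond orders sum to 1 (valence 2) → 1 H
  atom 6: O, bond orders sum to 2 (valence 2) → 0 H
  atom 7: C, bond orders sum to 3 (valence 4) → 1 H
  atom 8: C, bond orders sum to 4 (valence 4) → 0 H
  atom 9: N, bond orders sum to 3 (valence 3) → 0 H
Total hydrogens: 6.

6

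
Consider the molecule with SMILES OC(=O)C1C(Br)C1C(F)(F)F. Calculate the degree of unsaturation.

2

Degree of unsaturation = (number of rings) + (number of π bonds).
Ring closures in the SMILES: 1.
π bonds: 1 double bond (each 1 DoU) → 1 DoU from unsaturation.
Total DoU = 1 + 1 = 2.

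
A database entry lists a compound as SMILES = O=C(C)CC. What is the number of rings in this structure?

0

In SMILES, each pair of matching ring-closure digits denotes one ring-closing bond; the number of such bonds equals the number of independent rings.
Ring-closure bonds here: 0.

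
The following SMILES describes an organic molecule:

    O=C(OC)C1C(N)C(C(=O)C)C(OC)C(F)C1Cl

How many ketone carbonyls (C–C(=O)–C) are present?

1

The ketone motif appears at heavy-atom position 9 in the SMILES.
Other groups present: 1 ester, 1 ether, 1 primary amine.
Ketone count: 1.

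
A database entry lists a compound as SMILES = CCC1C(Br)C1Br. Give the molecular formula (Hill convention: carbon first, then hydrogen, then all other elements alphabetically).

Walk through each heavy atom and fill implicit hydrogens from standard valence (C 4, N 3, O 2, S 2, halogen 1):
  atom 1: C, bond orders sum to 1 (valence 4) → 3 H
  atom 2: C, bond orders sum to 2 (valence 4) → 2 H
  atom 3: C, bond orders sum to 3 (valence 4) → 1 H
  atom 4: C, bond orders sum to 3 (valence 4) → 1 H
  atom 5: Br (halogen, monovalent) → 0 H
  atom 6: C, bond orders sum to 3 (valence 4) → 1 H
  atom 7: Br (halogen, monovalent) → 0 H
Totals → C:5, H:8, Br:2.
In Hill order: C5H8Br2.

C5H8Br2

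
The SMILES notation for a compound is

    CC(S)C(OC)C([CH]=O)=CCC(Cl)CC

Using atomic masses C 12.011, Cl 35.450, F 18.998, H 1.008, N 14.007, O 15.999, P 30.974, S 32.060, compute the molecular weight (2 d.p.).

250.78 g/mol

First, the molecular formula is C11H19ClO2S (counting implicit H from valence).
  C: 11 × 12.011 = 132.121
  Cl: 1 × 35.450 = 35.450
  H: 19 × 1.008 = 19.152
  O: 2 × 15.999 = 31.998
  S: 1 × 32.060 = 32.060
Sum: 11×12.011 + 1×35.450 + 19×1.008 + 2×15.999 + 1×32.060 = 250.781 → 250.78 g/mol.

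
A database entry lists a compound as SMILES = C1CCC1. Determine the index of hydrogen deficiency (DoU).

1

Degree of unsaturation = (number of rings) + (number of π bonds).
Ring closures in the SMILES: 1.
π bonds: none → 0 DoU from unsaturation.
Total DoU = 1 + 0 = 1.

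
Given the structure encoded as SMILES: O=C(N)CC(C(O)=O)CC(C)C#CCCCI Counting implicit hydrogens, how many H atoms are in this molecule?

18

Walk through each heavy atom and fill implicit hydrogens from standard valence (C 4, N 3, O 2, S 2, halogen 1):
  atom 1: O, bond orders sum to 2 (valence 2) → 0 H
  atom 2: C, bond orders sum to 4 (valence 4) → 0 H
  atom 3: N, bond orders sum to 1 (valence 3) → 2 H
  atom 4: C, bond orders sum to 2 (valence 4) → 2 H
  atom 5: C, bond orders sum to 3 (valence 4) → 1 H
  atom 6: C, bond orders sum to 4 (valence 4) → 0 H
  atom 7: O, bond orders sum to 1 (valence 2) → 1 H
  atom 8: O, bond orders sum to 2 (valence 2) → 0 H
  atom 9: C, bond orders sum to 2 (valence 4) → 2 H
  atom 10: C, bond orders sum to 3 (valence 4) → 1 H
  atom 11: C, bond orders sum to 1 (valence 4) → 3 H
  atom 12: C, bond orders sum to 4 (valence 4) → 0 H
  atom 13: C, bond orders sum to 4 (valence 4) → 0 H
  atom 14: C, bond orders sum to 2 (valence 4) → 2 H
  atom 15: C, bond orders sum to 2 (valence 4) → 2 H
  atom 16: C, bond orders sum to 2 (valence 4) → 2 H
  atom 17: I (halogen, monovalent) → 0 H
Total hydrogens: 18.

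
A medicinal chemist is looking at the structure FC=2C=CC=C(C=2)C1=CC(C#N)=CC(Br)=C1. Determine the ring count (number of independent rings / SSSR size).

2

In SMILES, each pair of matching ring-closure digits denotes one ring-closing bond; the number of such bonds equals the number of independent rings.
Ring-closure bonds here: 2.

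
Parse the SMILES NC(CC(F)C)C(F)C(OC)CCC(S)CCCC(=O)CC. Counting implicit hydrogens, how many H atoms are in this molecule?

Walk through each heavy atom and fill implicit hydrogens from standard valence (C 4, N 3, O 2, S 2, halogen 1):
  atom 1: N, bond orders sum to 1 (valence 3) → 2 H
  atom 2: C, bond orders sum to 3 (valence 4) → 1 H
  atom 3: C, bond orders sum to 2 (valence 4) → 2 H
  atom 4: C, bond orders sum to 3 (valence 4) → 1 H
  atom 5: F (halogen, monovalent) → 0 H
  atom 6: C, bond orders sum to 1 (valence 4) → 3 H
  atom 7: C, bond orders sum to 3 (valence 4) → 1 H
  atom 8: F (halogen, monovalent) → 0 H
  atom 9: C, bond orders sum to 3 (valence 4) → 1 H
  atom 10: O, bond orders sum to 2 (valence 2) → 0 H
  atom 11: C, bond orders sum to 1 (valence 4) → 3 H
  atom 12: C, bond orders sum to 2 (valence 4) → 2 H
  atom 13: C, bond orders sum to 2 (valence 4) → 2 H
  atom 14: C, bond orders sum to 3 (valence 4) → 1 H
  atom 15: S, bond orders sum to 1 (valence 2) → 1 H
  atom 16: C, bond orders sum to 2 (valence 4) → 2 H
  atom 17: C, bond orders sum to 2 (valence 4) → 2 H
  atom 18: C, bond orders sum to 2 (valence 4) → 2 H
  atom 19: C, bond orders sum to 4 (valence 4) → 0 H
  atom 20: O, bond orders sum to 2 (valence 2) → 0 H
  atom 21: C, bond orders sum to 2 (valence 4) → 2 H
  atom 22: C, bond orders sum to 1 (valence 4) → 3 H
Total hydrogens: 31.

31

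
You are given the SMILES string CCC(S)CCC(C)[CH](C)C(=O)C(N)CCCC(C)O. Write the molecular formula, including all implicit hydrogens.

Walk through each heavy atom and fill implicit hydrogens from standard valence (C 4, N 3, O 2, S 2, halogen 1):
  atom 1: C, bond orders sum to 1 (valence 4) → 3 H
  atom 2: C, bond orders sum to 2 (valence 4) → 2 H
  atom 3: C, bond orders sum to 3 (valence 4) → 1 H
  atom 4: S, bond orders sum to 1 (valence 2) → 1 H
  atom 5: C, bond orders sum to 2 (valence 4) → 2 H
  atom 6: C, bond orders sum to 2 (valence 4) → 2 H
  atom 7: C, bond orders sum to 3 (valence 4) → 1 H
  atom 8: C, bond orders sum to 1 (valence 4) → 3 H
  atom 9: C with explicit H count 1
  atom 10: C, bond orders sum to 1 (valence 4) → 3 H
  atom 11: C, bond orders sum to 4 (valence 4) → 0 H
  atom 12: O, bond orders sum to 2 (valence 2) → 0 H
  atom 13: C, bond orders sum to 3 (valence 4) → 1 H
  atom 14: N, bond orders sum to 1 (valence 3) → 2 H
  atom 15: C, bond orders sum to 2 (valence 4) → 2 H
  atom 16: C, bond orders sum to 2 (valence 4) → 2 H
  atom 17: C, bond orders sum to 2 (valence 4) → 2 H
  atom 18: C, bond orders sum to 3 (valence 4) → 1 H
  atom 19: C, bond orders sum to 1 (valence 4) → 3 H
  atom 20: O, bond orders sum to 1 (valence 2) → 1 H
Totals → C:16, H:33, N:1, O:2, S:1.

C16H33NO2S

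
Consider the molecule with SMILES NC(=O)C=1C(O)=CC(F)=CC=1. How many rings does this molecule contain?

1

In SMILES, each pair of matching ring-closure digits denotes one ring-closing bond; the number of such bonds equals the number of independent rings.
Ring-closure bonds here: 1.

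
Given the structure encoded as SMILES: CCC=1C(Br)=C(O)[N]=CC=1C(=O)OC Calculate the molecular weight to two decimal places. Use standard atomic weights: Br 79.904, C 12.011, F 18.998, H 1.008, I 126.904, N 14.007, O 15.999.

260.09 g/mol

First, the molecular formula is C9H10BrNO3 (counting implicit H from valence).
  Br: 1 × 79.904 = 79.904
  C: 9 × 12.011 = 108.099
  H: 10 × 1.008 = 10.080
  N: 1 × 14.007 = 14.007
  O: 3 × 15.999 = 47.997
Sum: 1×79.904 + 9×12.011 + 10×1.008 + 1×14.007 + 3×15.999 = 260.087 → 260.09 g/mol.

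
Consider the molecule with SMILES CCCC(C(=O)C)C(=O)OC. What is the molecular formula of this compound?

Walk through each heavy atom and fill implicit hydrogens from standard valence (C 4, N 3, O 2, S 2, halogen 1):
  atom 1: C, bond orders sum to 1 (valence 4) → 3 H
  atom 2: C, bond orders sum to 2 (valence 4) → 2 H
  atom 3: C, bond orders sum to 2 (valence 4) → 2 H
  atom 4: C, bond orders sum to 3 (valence 4) → 1 H
  atom 5: C, bond orders sum to 4 (valence 4) → 0 H
  atom 6: O, bond orders sum to 2 (valence 2) → 0 H
  atom 7: C, bond orders sum to 1 (valence 4) → 3 H
  atom 8: C, bond orders sum to 4 (valence 4) → 0 H
  atom 9: O, bond orders sum to 2 (valence 2) → 0 H
  atom 10: O, bond orders sum to 2 (valence 2) → 0 H
  atom 11: C, bond orders sum to 1 (valence 4) → 3 H
Totals → C:8, H:14, O:3.

C8H14O3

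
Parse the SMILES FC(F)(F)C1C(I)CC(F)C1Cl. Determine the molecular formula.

C6H6ClF4I

Walk through each heavy atom and fill implicit hydrogens from standard valence (C 4, N 3, O 2, S 2, halogen 1):
  atom 1: F (halogen, monovalent) → 0 H
  atom 2: C, bond orders sum to 4 (valence 4) → 0 H
  atom 3: F (halogen, monovalent) → 0 H
  atom 4: F (halogen, monovalent) → 0 H
  atom 5: C, bond orders sum to 3 (valence 4) → 1 H
  atom 6: C, bond orders sum to 3 (valence 4) → 1 H
  atom 7: I (halogen, monovalent) → 0 H
  atom 8: C, bond orders sum to 2 (valence 4) → 2 H
  atom 9: C, bond orders sum to 3 (valence 4) → 1 H
  atom 10: F (halogen, monovalent) → 0 H
  atom 11: C, bond orders sum to 3 (valence 4) → 1 H
  atom 12: Cl (halogen, monovalent) → 0 H
Totals → C:6, H:6, Cl:1, F:4, I:1.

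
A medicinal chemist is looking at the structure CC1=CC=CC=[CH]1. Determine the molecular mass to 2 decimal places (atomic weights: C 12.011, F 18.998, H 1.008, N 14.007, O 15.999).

First, the molecular formula is C7H8 (counting implicit H from valence).
  C: 7 × 12.011 = 84.077
  H: 8 × 1.008 = 8.064
Sum: 7×12.011 + 8×1.008 = 92.141 → 92.14 g/mol.

92.14 g/mol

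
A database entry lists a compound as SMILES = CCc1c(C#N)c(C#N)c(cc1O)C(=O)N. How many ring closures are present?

1

In SMILES, each pair of matching ring-closure digits denotes one ring-closing bond; the number of such bonds equals the number of independent rings.
Ring-closure bonds here: 1.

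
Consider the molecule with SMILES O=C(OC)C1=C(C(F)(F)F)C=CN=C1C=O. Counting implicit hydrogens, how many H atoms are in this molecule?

Walk through each heavy atom and fill implicit hydrogens from standard valence (C 4, N 3, O 2, S 2, halogen 1):
  atom 1: O, bond orders sum to 2 (valence 2) → 0 H
  atom 2: C, bond orders sum to 4 (valence 4) → 0 H
  atom 3: O, bond orders sum to 2 (valence 2) → 0 H
  atom 4: C, bond orders sum to 1 (valence 4) → 3 H
  atom 5: C, bond orders sum to 4 (valence 4) → 0 H
  atom 6: C, bond orders sum to 4 (valence 4) → 0 H
  atom 7: C, bond orders sum to 4 (valence 4) → 0 H
  atom 8: F (halogen, monovalent) → 0 H
  atom 9: F (halogen, monovalent) → 0 H
  atom 10: F (halogen, monovalent) → 0 H
  atom 11: C, bond orders sum to 3 (valence 4) → 1 H
  atom 12: C, bond orders sum to 3 (valence 4) → 1 H
  atom 13: N, bond orders sum to 3 (valence 3) → 0 H
  atom 14: C, bond orders sum to 4 (valence 4) → 0 H
  atom 15: C, bond orders sum to 3 (valence 4) → 1 H
  atom 16: O, bond orders sum to 2 (valence 2) → 0 H
Total hydrogens: 6.

6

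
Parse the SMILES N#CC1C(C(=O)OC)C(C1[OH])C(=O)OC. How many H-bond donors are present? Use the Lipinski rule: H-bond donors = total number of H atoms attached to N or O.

1

Donors: find every N or O and count the H atoms it carries.
  atom 1 (N): bond orders sum to 3 → 0 H
  atom 6 (O): bond orders sum to 2 → 0 H
  atom 7 (O): bond orders sum to 2 → 0 H
  atom 11 (O): bond orders sum to 1 → 1 H
  atom 13 (O): bond orders sum to 2 → 0 H
  atom 14 (O): bond orders sum to 2 → 0 H
Lipinski HBD = 1.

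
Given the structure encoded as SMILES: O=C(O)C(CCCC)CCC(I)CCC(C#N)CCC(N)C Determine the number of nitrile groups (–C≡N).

1

The nitrile motif appears at heavy-atom position 16 in the SMILES.
Other groups present: 1 carboxylic acid, 1 primary amine.
Nitrile count: 1.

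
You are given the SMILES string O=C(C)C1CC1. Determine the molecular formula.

C5H8O

Walk through each heavy atom and fill implicit hydrogens from standard valence (C 4, N 3, O 2, S 2, halogen 1):
  atom 1: O, bond orders sum to 2 (valence 2) → 0 H
  atom 2: C, bond orders sum to 4 (valence 4) → 0 H
  atom 3: C, bond orders sum to 1 (valence 4) → 3 H
  atom 4: C, bond orders sum to 3 (valence 4) → 1 H
  atom 5: C, bond orders sum to 2 (valence 4) → 2 H
  atom 6: C, bond orders sum to 2 (valence 4) → 2 H
Totals → C:5, H:8, O:1.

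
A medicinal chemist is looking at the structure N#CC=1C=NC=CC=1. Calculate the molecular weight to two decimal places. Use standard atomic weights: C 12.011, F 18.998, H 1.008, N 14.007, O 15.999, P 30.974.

First, the molecular formula is C6H4N2 (counting implicit H from valence).
  C: 6 × 12.011 = 72.066
  H: 4 × 1.008 = 4.032
  N: 2 × 14.007 = 28.014
Sum: 6×12.011 + 4×1.008 + 2×14.007 = 104.112 → 104.11 g/mol.

104.11 g/mol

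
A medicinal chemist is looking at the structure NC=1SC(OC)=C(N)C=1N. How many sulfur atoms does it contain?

Scan the SMILES for S atoms (remember two-letter symbols like Cl and Br are single atoms).
Sulfur count: 1.

1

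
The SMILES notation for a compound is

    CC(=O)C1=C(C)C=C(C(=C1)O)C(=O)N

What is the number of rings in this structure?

1

In SMILES, each pair of matching ring-closure digits denotes one ring-closing bond; the number of such bonds equals the number of independent rings.
Ring-closure bonds here: 1.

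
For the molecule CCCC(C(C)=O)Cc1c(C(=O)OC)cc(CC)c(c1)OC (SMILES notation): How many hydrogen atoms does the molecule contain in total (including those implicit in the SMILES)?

26

Walk through each heavy atom and fill implicit hydrogens from standard valence (C 4, N 3, O 2, S 2, halogen 1); for lowercase aromatic atoms, an aromatic c carries 1 H when it has two neighbours and 0 H with three, and aromatic n carries 0 H:
  atom 1: C, bond orders sum to 1 (valence 4) → 3 H
  atom 2: C, bond orders sum to 2 (valence 4) → 2 H
  atom 3: C, bond orders sum to 2 (valence 4) → 2 H
  atom 4: C, bond orders sum to 3 (valence 4) → 1 H
  atom 5: C, bond orders sum to 4 (valence 4) → 0 H
  atom 6: C, bond orders sum to 1 (valence 4) → 3 H
  atom 7: O, bond orders sum to 2 (valence 2) → 0 H
  atom 8: C, bond orders sum to 2 (valence 4) → 2 H
  atom 9: aromatic c, 3 neighbours → 0 H
  atom 10: aromatic c, 3 neighbours → 0 H
  atom 11: C, bond orders sum to 4 (valence 4) → 0 H
  atom 12: O, bond orders sum to 2 (valence 2) → 0 H
  atom 13: O, bond orders sum to 2 (valence 2) → 0 H
  atom 14: C, bond orders sum to 1 (valence 4) → 3 H
  atom 15: aromatic c, 2 neighbours → 1 H
  atom 16: aromatic c, 3 neighbours → 0 H
  atom 17: C, bond orders sum to 2 (valence 4) → 2 H
  atom 18: C, bond orders sum to 1 (valence 4) → 3 H
  atom 19: aromatic c, 3 neighbours → 0 H
  atom 20: aromatic c, 2 neighbours → 1 H
  atom 21: O, bond orders sum to 2 (valence 2) → 0 H
  atom 22: C, bond orders sum to 1 (valence 4) → 3 H
Total hydrogens: 26.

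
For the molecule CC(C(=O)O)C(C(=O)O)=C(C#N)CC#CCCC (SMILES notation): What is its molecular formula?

C13H15NO4

Walk through each heavy atom and fill implicit hydrogens from standard valence (C 4, N 3, O 2, S 2, halogen 1):
  atom 1: C, bond orders sum to 1 (valence 4) → 3 H
  atom 2: C, bond orders sum to 3 (valence 4) → 1 H
  atom 3: C, bond orders sum to 4 (valence 4) → 0 H
  atom 4: O, bond orders sum to 2 (valence 2) → 0 H
  atom 5: O, bond orders sum to 1 (valence 2) → 1 H
  atom 6: C, bond orders sum to 4 (valence 4) → 0 H
  atom 7: C, bond orders sum to 4 (valence 4) → 0 H
  atom 8: O, bond orders sum to 2 (valence 2) → 0 H
  atom 9: O, bond orders sum to 1 (valence 2) → 1 H
  atom 10: C, bond orders sum to 4 (valence 4) → 0 H
  atom 11: C, bond orders sum to 4 (valence 4) → 0 H
  atom 12: N, bond orders sum to 3 (valence 3) → 0 H
  atom 13: C, bond orders sum to 2 (valence 4) → 2 H
  atom 14: C, bond orders sum to 4 (valence 4) → 0 H
  atom 15: C, bond orders sum to 4 (valence 4) → 0 H
  atom 16: C, bond orders sum to 2 (valence 4) → 2 H
  atom 17: C, bond orders sum to 2 (valence 4) → 2 H
  atom 18: C, bond orders sum to 1 (valence 4) → 3 H
Totals → C:13, H:15, N:1, O:4.
In Hill order: C13H15NO4.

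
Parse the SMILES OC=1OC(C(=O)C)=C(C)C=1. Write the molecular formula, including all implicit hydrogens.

Walk through each heavy atom and fill implicit hydrogens from standard valence (C 4, N 3, O 2, S 2, halogen 1):
  atom 1: O, bond orders sum to 1 (valence 2) → 1 H
  atom 2: C, bond orders sum to 4 (valence 4) → 0 H
  atom 3: O, bond orders sum to 2 (valence 2) → 0 H
  atom 4: C, bond orders sum to 4 (valence 4) → 0 H
  atom 5: C, bond orders sum to 4 (valence 4) → 0 H
  atom 6: O, bond orders sum to 2 (valence 2) → 0 H
  atom 7: C, bond orders sum to 1 (valence 4) → 3 H
  atom 8: C, bond orders sum to 4 (valence 4) → 0 H
  atom 9: C, bond orders sum to 1 (valence 4) → 3 H
  atom 10: C, bond orders sum to 3 (valence 4) → 1 H
Totals → C:7, H:8, O:3.

C7H8O3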